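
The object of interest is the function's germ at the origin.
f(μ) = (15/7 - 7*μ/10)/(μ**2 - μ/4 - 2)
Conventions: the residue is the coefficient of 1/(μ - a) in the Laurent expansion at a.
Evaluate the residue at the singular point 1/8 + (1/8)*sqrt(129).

The factor μ**2 - μ/4 - 2 splits as (μ - a)(μ - a') with a = 1/8 + (1/8)*sqrt(129), a' = 1/8 - (1/8)*sqrt(129). At the order-1 pole a set g(μ) = (μ - a)*f(μ) = [15/7 - 7*μ/10] / (μ - a').
Simple pole: residue = g(a) at a = 1/8 + (1/8)*sqrt(129), which is -7/20 + (1151/18060)*sqrt(129).

The residue is -7/20 + (1151/18060)*sqrt(129).


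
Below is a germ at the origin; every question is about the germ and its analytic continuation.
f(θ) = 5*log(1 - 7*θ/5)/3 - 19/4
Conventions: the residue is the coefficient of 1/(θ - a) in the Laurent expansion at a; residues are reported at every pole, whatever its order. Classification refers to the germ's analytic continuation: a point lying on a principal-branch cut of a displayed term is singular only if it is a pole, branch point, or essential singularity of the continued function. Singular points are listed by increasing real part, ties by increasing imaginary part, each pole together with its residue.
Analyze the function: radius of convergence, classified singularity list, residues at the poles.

Branch term (5/3)*log(1 - θ/(5/7)): its argument vanishes at θ = 5/7, a logarithmic branch point, modulus 5/7.
The radius of convergence is the smallest modulus among the singular points: 5/7.

Radius of convergence at 0: 5/7.
At 5/7: a logarithmic branch point.


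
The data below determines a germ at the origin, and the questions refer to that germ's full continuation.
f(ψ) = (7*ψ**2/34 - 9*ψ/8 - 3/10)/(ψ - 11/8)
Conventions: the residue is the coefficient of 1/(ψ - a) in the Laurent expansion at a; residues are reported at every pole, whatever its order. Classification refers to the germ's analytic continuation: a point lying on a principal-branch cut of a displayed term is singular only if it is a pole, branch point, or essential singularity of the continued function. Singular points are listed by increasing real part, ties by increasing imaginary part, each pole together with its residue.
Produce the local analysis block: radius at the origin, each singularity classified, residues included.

Denominator factor (ψ - 11/8): pole of order 1 at 11/8, modulus 11/8.
The radius of convergence is the smallest modulus among the singular points: 11/8.
At the order-1 pole 11/8 set g(ψ) = (ψ - (11/8))*f(ψ) = 7*ψ**2/34 - 9*ψ/8 - 3/10.
Simple pole: residue = g(a) at a = 11/8, which is -15859/10880.

Radius of convergence at 0: 11/8.
At 11/8: a pole of order 1; residue -15859/10880.


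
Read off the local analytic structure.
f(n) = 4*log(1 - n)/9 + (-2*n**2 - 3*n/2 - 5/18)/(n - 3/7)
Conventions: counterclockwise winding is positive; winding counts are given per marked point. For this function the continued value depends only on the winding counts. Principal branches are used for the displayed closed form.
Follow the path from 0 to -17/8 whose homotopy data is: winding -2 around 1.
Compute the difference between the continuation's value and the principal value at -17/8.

Continued minus principal equals -(16/9)*pi*i.

The rational part is single-valued and drops out of the difference; each branch term changes only by its own monodromy.
(4/9)*log(1 - n/(1)): each positive loop around 1 adds 2*pi*i to the log, so winding -2 contributes (4/9)*(-2)*2*pi*i = -(16/9)*pi*i.
Summing the contributions at n = -17/8 gives -(16/9)*pi*i.


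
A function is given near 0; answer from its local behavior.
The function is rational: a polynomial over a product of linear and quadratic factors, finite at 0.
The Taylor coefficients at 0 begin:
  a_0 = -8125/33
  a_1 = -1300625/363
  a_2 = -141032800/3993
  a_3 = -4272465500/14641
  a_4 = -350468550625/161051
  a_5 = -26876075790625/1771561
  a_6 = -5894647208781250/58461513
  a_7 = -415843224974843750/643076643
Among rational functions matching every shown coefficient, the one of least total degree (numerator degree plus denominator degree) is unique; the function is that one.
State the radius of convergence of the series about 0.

No rational of total degree below 6 reproduces all 8 coefficients; solving the [2/4] Pade equations on them gives f(y) = (-13*y**2/25 + y + 13/6)/((y - 1/5)**3*(y + 11/10)), whose expansion matches every shown term.
Denominator factor (y - 1/5)^3: pole of order 3 at 1/5, modulus 1/5.
Denominator factor (y + 11/10): pole of order 1 at -11/10, modulus 11/10.
The radius of convergence is the smallest modulus among the singular points: 1/5.

The radius of convergence is 1/5.


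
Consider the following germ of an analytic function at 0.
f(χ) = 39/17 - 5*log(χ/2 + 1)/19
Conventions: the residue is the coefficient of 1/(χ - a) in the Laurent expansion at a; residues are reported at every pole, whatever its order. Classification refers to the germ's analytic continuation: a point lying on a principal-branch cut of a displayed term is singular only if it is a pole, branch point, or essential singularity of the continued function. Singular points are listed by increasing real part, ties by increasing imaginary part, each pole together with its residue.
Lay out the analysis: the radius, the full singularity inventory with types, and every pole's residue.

Radius of convergence at 0: 2.
At -2: a logarithmic branch point.

Branch term (-5/19)*log(1 - χ/(-2)): its argument vanishes at χ = -2, a logarithmic branch point, modulus 2.
The radius of convergence is the smallest modulus among the singular points: 2.


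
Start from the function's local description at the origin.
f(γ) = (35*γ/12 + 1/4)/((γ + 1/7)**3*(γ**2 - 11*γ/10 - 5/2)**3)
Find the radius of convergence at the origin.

The radius of convergence is 1/7.

Denominator factor (γ + 1/7)^3: pole of order 3 at -1/7, modulus 1/7.
Denominator factor (γ**2 - 11*γ/10 - 5/2)^3: discriminant 1121/100, real irrational roots 11/20 + (1/20)*sqrt(1121) and 11/20 - (1/20)*sqrt(1121); poles of order 3, moduli 11/20 + (1/20)*sqrt(1121) and -11/20 + (1/20)*sqrt(1121).
The radius of convergence is the smallest modulus among the singular points: 1/7.


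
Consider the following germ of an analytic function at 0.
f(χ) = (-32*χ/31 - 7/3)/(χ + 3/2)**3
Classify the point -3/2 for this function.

The denominator factor χ + 3/2 vanishes at -3/2 and appears to the power 3; the numerator there equals -73/93, nonzero, and no other factor vanishes.
Hence a pole whose order is the multiplicity, 3.

The point is a pole of order 3.


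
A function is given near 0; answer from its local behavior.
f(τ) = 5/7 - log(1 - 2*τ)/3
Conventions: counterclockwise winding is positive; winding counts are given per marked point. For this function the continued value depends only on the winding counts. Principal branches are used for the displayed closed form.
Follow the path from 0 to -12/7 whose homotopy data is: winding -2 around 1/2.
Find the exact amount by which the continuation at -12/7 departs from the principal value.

The rational part is single-valued and drops out of the difference; each branch term changes only by its own monodromy.
(-1/3)*log(1 - τ/(1/2)): each positive loop around 1/2 adds 2*pi*i to the log, so winding -2 contributes (-1/3)*(-2)*2*pi*i = (4/3)*pi*i.
Summing the contributions at τ = -12/7 gives (4/3)*pi*i.

Continued minus principal equals (4/3)*pi*i.


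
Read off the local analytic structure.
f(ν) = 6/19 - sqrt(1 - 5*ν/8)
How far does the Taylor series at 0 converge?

The radius of convergence is 8/5.

Branch term (-1)*sqrt(1 - ν/(8/5)): its argument vanishes at ν = 8/5, a square-root branch point, modulus 8/5.
The radius of convergence is the smallest modulus among the singular points: 8/5.


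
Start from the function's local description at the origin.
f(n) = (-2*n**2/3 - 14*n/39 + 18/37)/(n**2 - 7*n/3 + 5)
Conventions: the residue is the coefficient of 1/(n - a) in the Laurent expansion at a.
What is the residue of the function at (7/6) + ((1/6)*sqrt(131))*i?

The factor n**2 - 7*n/3 + 5 splits as (n - a)(n - a') with a = (7/6) + ((1/6)*sqrt(131))*i, a' = (7/6) - ((1/6)*sqrt(131))*i. At the order-1 pole a set g(n) = (n - a)*f(n) = [-2*n**2/3 - 14*n/39 + 18/37] / (n - a').
Simple pole: residue = g(a) at a = (7/6) + ((1/6)*sqrt(131))*i, which is (-112/117) - ((20600/567099)*sqrt(131))*i.

The residue is (-112/117) - ((20600/567099)*sqrt(131))*i.


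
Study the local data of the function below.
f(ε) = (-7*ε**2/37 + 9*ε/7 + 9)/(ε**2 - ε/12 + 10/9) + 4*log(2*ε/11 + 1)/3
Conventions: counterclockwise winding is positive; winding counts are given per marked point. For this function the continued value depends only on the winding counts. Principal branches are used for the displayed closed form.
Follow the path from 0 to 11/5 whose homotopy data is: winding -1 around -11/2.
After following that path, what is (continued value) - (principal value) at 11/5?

Continued minus principal equals -(8/3)*pi*i.

The rational part is single-valued and drops out of the difference; each branch term changes only by its own monodromy.
(4/3)*log(1 - ε/(-11/2)): each positive loop around -11/2 adds 2*pi*i to the log, so winding -1 contributes (4/3)*(-1)*2*pi*i = -(8/3)*pi*i.
Summing the contributions at ε = 11/5 gives -(8/3)*pi*i.


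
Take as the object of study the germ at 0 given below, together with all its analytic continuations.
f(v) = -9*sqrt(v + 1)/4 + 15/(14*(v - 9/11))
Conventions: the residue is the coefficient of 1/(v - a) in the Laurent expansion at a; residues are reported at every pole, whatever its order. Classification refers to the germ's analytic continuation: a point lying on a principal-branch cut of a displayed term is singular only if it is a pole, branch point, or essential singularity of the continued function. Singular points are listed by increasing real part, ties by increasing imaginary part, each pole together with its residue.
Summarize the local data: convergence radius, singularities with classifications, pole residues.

Radius of convergence at 0: 9/11.
At -1: an algebraic (square-root) branch point.
At 9/11: a pole of order 1; residue 15/14.

Denominator factor (v - 9/11): pole of order 1 at 9/11, modulus 9/11.
Branch term (-9/4)*sqrt(1 - v/(-1)): its argument vanishes at v = -1, a square-root branch point, modulus 1.
The radius of convergence is the smallest modulus among the singular points: 9/11.
The branch term is analytic at 9/11 and contributes nothing to the residue; only the rational part matters.
At the order-1 pole 9/11 set g(v) = (v - (9/11))*(rational part) = 15/14.
Simple pole: residue = g(a) at a = 9/11, which is 15/14.
List the singular points by increasing real part (a conjugate pair: the negative imaginary part first).


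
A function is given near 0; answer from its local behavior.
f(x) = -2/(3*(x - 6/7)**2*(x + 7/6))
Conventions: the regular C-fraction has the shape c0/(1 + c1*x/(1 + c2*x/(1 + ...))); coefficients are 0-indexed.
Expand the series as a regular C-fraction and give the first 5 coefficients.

The regular C-fraction coefficients are [-7/9, -31/21, -161/372, 19327/8556, -93744/63503].

Taylor coefficients (expand at 0): a_0 = -7/9, a_1 = -31/27, a_2 = -1657/756, a_3 = -36455/11907, a_4 = -18324965/4000752.
c0 = a_0 = -7/9. Peel one level at a time: if S = 1 + c*x/S' with S'(0) = 1, then c is the x-coefficient of S and S' = c*x/(S - 1).
S_1 = c0/f = 1 + (-31/21)*x + (-23/36)*x^2 + ...; c1 = -31/21.
S_2 = c1*x/(S_1 - 1) = 1 + (-161/372)*x + (135289/138384)*x^2 + ...; c2 = -161/372.
S_3 = c2*x/(S_2 - 1) = 1 + (19327/8556)*x + (1764/529)*x^2 + ...; c3 = 19327/8556.
S_4 = c3*x/(S_3 - 1) = 1 + (-93744/63503)*x + ...; c4 = -93744/63503.


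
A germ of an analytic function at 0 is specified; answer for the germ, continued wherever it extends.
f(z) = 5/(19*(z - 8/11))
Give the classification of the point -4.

The point is a regular point.

Denominator factors: z - 8/11 = -52/11 at z = -4 — none vanishes.
So the germ continues analytically to -4.


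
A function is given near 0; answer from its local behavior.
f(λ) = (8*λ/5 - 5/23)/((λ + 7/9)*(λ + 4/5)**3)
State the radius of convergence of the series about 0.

The radius of convergence is 7/9.

Denominator factor (λ + 4/5)^3: pole of order 3 at -4/5, modulus 4/5.
Denominator factor (λ + 7/9): pole of order 1 at -7/9, modulus 7/9.
The radius of convergence is the smallest modulus among the singular points: 7/9.


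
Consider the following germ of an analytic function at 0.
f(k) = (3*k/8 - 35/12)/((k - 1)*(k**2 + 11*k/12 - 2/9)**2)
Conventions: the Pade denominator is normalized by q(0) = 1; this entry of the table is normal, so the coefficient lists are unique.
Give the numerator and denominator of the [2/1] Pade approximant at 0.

Taylor coefficients needed (expand at 0): a_0 = 945/16, a_1 = 34479/64, a_2 = 4119147/1024, a_3 = 27368415/1024.
Write the denominator as Q(k) = 1 + q1*k. Requiring Q*f - P = O(k^4) with deg P <= 2 kills the coefficients of k^3..k^3 in Q*f:
  k^3: a_3 + q1*a_2 = 0, i.e. 27368415/1024 + (4119147/1024)*q1 = 0.
Solving this linear system: q1 = -1013645/152561.
The numerator is Q*f truncated at degree 2: P0 = a_0 = 945/16; P1 = a_1 + q1*a_0 = 1428572619/9763904; P2 = a_2 + q1*a_1 = 69229730187/156222464.

The Pade approximant has numerator coefficients [945/16, 1428572619/9763904, 69229730187/156222464]; denominator coefficients [1, -1013645/152561].


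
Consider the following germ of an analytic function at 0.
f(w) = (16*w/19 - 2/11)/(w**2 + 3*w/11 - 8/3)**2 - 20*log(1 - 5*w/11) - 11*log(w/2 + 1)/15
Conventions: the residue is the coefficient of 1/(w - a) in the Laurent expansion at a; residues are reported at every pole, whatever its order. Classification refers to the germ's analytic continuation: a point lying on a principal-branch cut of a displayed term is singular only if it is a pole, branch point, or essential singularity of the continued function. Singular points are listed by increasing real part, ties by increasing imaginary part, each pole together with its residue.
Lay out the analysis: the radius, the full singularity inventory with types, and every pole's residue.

Radius of convergence at 0: -3/22 + (1/66)*sqrt(11697).
At -2: a logarithmic branch point.
At -3/22 - (1/66)*sqrt(11697): a pole of order 2; residue -(45012/288841819)*sqrt(11697).
At -3/22 + (1/66)*sqrt(11697): a pole of order 2; residue (45012/288841819)*sqrt(11697).
At 11/5: a logarithmic branch point.

Denominator factor (w**2 + 3*w/11 - 8/3)^2: discriminant 3899/363, real irrational roots -3/22 + (1/66)*sqrt(11697) and -3/22 - (1/66)*sqrt(11697); poles of order 2, moduli -3/22 + (1/66)*sqrt(11697) and 3/22 + (1/66)*sqrt(11697).
Branch term (-20)*log(1 - w/(11/5)): its argument vanishes at w = 11/5, a logarithmic branch point, modulus 11/5.
Branch term (-11/15)*log(1 - w/(-2)): its argument vanishes at w = -2, a logarithmic branch point, modulus 2.
The radius of convergence is the smallest modulus among the singular points: -3/22 + (1/66)*sqrt(11697).
The branch terms are analytic at -3/22 - (1/66)*sqrt(11697) and contribute nothing to the residue; only the rational part matters.
The factor w**2 + 3*w/11 - 8/3 splits as (w - a)(w - a') with a = -3/22 - (1/66)*sqrt(11697), a' = -3/22 + (1/66)*sqrt(11697). At the order-2 pole a set g(w) = (w - a)^2*(rational part) = [16*w/19 - 2/11] / (w - a')^2.
Order-2 pole: residue = g'(a); g'(-3/22 - (1/66)*sqrt(11697)) = -(45012/288841819)*sqrt(11697), so the residue is -(45012/288841819)*sqrt(11697).
The branch terms are analytic at -3/22 + (1/66)*sqrt(11697) and contribute nothing to the residue; only the rational part matters.
The factor w**2 + 3*w/11 - 8/3 splits as (w - a)(w - a') with a = -3/22 + (1/66)*sqrt(11697), a' = -3/22 - (1/66)*sqrt(11697). At the order-2 pole a set g(w) = (w - a)^2*(rational part) = [16*w/19 - 2/11] / (w - a')^2.
Order-2 pole: residue = g'(a); g'(-3/22 + (1/66)*sqrt(11697)) = (45012/288841819)*sqrt(11697), so the residue is (45012/288841819)*sqrt(11697).
List the singular points by increasing real part (a conjugate pair: the negative imaginary part first).


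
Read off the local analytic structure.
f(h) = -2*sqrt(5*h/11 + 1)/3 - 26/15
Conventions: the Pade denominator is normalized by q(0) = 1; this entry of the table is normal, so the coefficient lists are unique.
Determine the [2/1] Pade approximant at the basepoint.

Taylor coefficients needed (expand at 0): a_0 = -12/5, a_1 = -5/33, a_2 = 25/1452, a_3 = -125/31944.
Write the denominator as Q(h) = 1 + q1*h. Requiring Q*f - P = O(h^4) with deg P <= 2 kills the coefficients of h^3..h^3 in Q*f:
  h^3: a_3 + q1*a_2 = 0, i.e. -125/31944 + (25/1452)*q1 = 0.
Solving this linear system: q1 = 5/22.
The numerator is Q*f truncated at degree 2: P0 = a_0 = -12/5; P1 = a_1 + q1*a_0 = -23/33; P2 = a_2 + q1*a_1 = -25/1452.

The Pade approximant has numerator coefficients [-12/5, -23/33, -25/1452]; denominator coefficients [1, 5/22].


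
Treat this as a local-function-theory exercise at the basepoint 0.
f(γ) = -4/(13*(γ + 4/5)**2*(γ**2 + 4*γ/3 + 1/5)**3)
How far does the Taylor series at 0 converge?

The radius of convergence is 2/3 - (1/15)*sqrt(55).

Denominator factor (γ + 4/5)^2: pole of order 2 at -4/5, modulus 4/5.
Denominator factor (γ**2 + 4*γ/3 + 1/5)^3: discriminant 44/45, real irrational roots -2/3 + (1/15)*sqrt(55) and -2/3 - (1/15)*sqrt(55); poles of order 3, moduli 2/3 - (1/15)*sqrt(55) and 2/3 + (1/15)*sqrt(55).
The radius of convergence is the smallest modulus among the singular points: 2/3 - (1/15)*sqrt(55).


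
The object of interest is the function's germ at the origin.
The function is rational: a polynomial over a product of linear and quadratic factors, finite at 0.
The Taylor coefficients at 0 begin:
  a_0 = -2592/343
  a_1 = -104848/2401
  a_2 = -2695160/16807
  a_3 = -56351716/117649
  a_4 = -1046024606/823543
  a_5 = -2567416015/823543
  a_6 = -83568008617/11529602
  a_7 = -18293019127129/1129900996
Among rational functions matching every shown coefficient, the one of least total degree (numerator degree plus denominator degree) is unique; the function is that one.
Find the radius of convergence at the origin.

No rational of total degree below 5 reproduces all 8 coefficients; solving the [1/4] Pade equations on them gives f(γ) = (-11*γ/27 - 3)/((γ - 2)*(γ - 7/12)**3), whose expansion matches every shown term.
Denominator factor (γ - 2): pole of order 1 at 2, modulus 2.
Denominator factor (γ - 7/12)^3: pole of order 3 at 7/12, modulus 7/12.
The radius of convergence is the smallest modulus among the singular points: 7/12.

The radius of convergence is 7/12.


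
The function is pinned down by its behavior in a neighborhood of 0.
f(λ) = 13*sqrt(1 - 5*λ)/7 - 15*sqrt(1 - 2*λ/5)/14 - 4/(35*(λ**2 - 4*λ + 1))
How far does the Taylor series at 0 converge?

Denominator factor (λ**2 - 4*λ + 1): discriminant 12, real irrational roots 2 + sqrt(3) and 2 - sqrt(3); poles of order 1, moduli 2 + sqrt(3) and 2 - sqrt(3).
Branch term (-15/14)*sqrt(1 - λ/(5/2)): its argument vanishes at λ = 5/2, a square-root branch point, modulus 5/2.
Branch term (13/7)*sqrt(1 - λ/(1/5)): its argument vanishes at λ = 1/5, a square-root branch point, modulus 1/5.
The radius of convergence is the smallest modulus among the singular points: 1/5.

The radius of convergence is 1/5.


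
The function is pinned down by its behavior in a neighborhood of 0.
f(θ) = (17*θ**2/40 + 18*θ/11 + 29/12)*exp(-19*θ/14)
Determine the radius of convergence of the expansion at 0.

The factor exp(-19*θ/14) is entire and contributes no finite singular point.
The polynomial part has no poles.
No finite singular points: the Taylor series at 0 converges everywhere.

The radius of convergence is infinite.


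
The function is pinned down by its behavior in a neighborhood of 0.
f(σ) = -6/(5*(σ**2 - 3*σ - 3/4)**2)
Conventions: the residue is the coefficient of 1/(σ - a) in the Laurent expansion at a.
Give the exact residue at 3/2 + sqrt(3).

The residue is (1/30)*sqrt(3).

The factor σ**2 - 3*σ - 3/4 splits as (σ - a)(σ - a') with a = 3/2 + sqrt(3), a' = 3/2 - sqrt(3). At the order-2 pole a set g(σ) = (σ - a)^2*f(σ) = [-6/5] / (σ - a')^2.
Order-2 pole: residue = g'(a); g'(3/2 + sqrt(3)) = (1/30)*sqrt(3), so the residue is (1/30)*sqrt(3).


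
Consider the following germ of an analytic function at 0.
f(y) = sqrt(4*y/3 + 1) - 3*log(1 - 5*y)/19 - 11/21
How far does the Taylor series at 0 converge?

The radius of convergence is 1/5.

Branch term (1)*sqrt(1 - y/(-3/4)): its argument vanishes at y = -3/4, a square-root branch point, modulus 3/4.
Branch term (-3/19)*log(1 - y/(1/5)): its argument vanishes at y = 1/5, a logarithmic branch point, modulus 1/5.
The radius of convergence is the smallest modulus among the singular points: 1/5.


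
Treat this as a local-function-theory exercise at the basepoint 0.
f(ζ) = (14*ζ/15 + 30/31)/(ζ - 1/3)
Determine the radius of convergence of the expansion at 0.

Denominator factor (ζ - 1/3): pole of order 1 at 1/3, modulus 1/3.
The radius of convergence is the smallest modulus among the singular points: 1/3.

The radius of convergence is 1/3.


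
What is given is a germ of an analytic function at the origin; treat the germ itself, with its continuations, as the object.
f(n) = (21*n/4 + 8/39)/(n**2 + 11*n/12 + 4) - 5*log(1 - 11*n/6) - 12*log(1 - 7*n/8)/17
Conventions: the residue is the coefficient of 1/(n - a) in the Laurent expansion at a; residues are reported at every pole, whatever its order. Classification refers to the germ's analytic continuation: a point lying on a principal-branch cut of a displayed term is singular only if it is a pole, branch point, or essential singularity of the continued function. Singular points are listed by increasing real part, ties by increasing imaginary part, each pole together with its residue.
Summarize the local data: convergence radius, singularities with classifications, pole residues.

Denominator factor (n**2 + 11*n/12 + 4): discriminant -2183/144, complex-conjugate roots (-11/24) + ((1/24)*sqrt(2183))*i and (-11/24) - ((1/24)*sqrt(2183))*i; poles of order 1, moduli 2 and 2.
Branch term (-5)*log(1 - n/(6/11)): its argument vanishes at n = 6/11, a logarithmic branch point, modulus 6/11.
Branch term (-12/17)*log(1 - n/(8/7)): its argument vanishes at n = 8/7, a logarithmic branch point, modulus 8/7.
The radius of convergence is the smallest modulus among the singular points: 6/11.
The branch terms are analytic at (-11/24) - ((1/24)*sqrt(2183))*i and contribute nothing to the residue; only the rational part matters.
The factor n**2 + 11*n/12 + 4 splits as (n - a)(n - a') with a = (-11/24) - ((1/24)*sqrt(2183))*i, a' = (-11/24) + ((1/24)*sqrt(2183))*i. At the order-1 pole a set g(n) = (n - a)*(rational part) = [21*n/4 + 8/39] / (n - a').
Simple pole: residue = g(a) at a = (-11/24) - ((1/24)*sqrt(2183))*i, which is (21/8) - ((2747/227032)*sqrt(2183))*i.
The branch terms are analytic at (-11/24) + ((1/24)*sqrt(2183))*i and contribute nothing to the residue; only the rational part matters.
The factor n**2 + 11*n/12 + 4 splits as (n - a)(n - a') with a = (-11/24) + ((1/24)*sqrt(2183))*i, a' = (-11/24) - ((1/24)*sqrt(2183))*i. At the order-1 pole a set g(n) = (n - a)*(rational part) = [21*n/4 + 8/39] / (n - a').
Simple pole: residue = g(a) at a = (-11/24) + ((1/24)*sqrt(2183))*i, which is (21/8) + ((2747/227032)*sqrt(2183))*i.
List the singular points by increasing real part (a conjugate pair: the negative imaginary part first).

Radius of convergence at 0: 6/11.
At (-11/24) - ((1/24)*sqrt(2183))*i: a pole of order 1; residue (21/8) - ((2747/227032)*sqrt(2183))*i.
At (-11/24) + ((1/24)*sqrt(2183))*i: a pole of order 1; residue (21/8) + ((2747/227032)*sqrt(2183))*i.
At 6/11: a logarithmic branch point.
At 8/7: a logarithmic branch point.


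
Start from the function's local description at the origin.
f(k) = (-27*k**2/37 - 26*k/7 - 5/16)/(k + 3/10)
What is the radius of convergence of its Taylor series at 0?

Denominator factor (k + 3/10): pole of order 1 at -3/10, modulus 3/10.
The radius of convergence is the smallest modulus among the singular points: 3/10.

The radius of convergence is 3/10.


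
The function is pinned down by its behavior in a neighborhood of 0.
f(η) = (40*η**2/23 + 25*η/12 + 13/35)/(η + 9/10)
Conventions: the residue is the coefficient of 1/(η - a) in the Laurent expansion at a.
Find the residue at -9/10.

At the order-1 pole -9/10 set g(η) = (η - (-9/10))*f(η) = 40*η**2/23 + 25*η/12 + 13/35.
Simple pole: residue = g(a) at a = -9/10, which is -611/6440.

The residue is -611/6440.


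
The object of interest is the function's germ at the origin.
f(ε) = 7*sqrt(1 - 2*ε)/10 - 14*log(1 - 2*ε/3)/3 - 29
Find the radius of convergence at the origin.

Branch term (7/10)*sqrt(1 - ε/(1/2)): its argument vanishes at ε = 1/2, a square-root branch point, modulus 1/2.
Branch term (-14/3)*log(1 - ε/(3/2)): its argument vanishes at ε = 3/2, a logarithmic branch point, modulus 3/2.
The radius of convergence is the smallest modulus among the singular points: 1/2.

The radius of convergence is 1/2.


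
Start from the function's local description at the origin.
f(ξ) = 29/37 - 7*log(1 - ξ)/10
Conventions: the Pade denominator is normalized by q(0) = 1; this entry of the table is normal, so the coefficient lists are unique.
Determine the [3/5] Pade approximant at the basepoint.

Taylor coefficients needed (expand at 0): a_0 = 29/37, a_1 = 7/10, a_2 = 7/20, a_3 = 7/30, a_4 = 7/40, a_5 = 7/50, a_6 = 7/60, a_7 = 1/10, a_8 = 7/80.
Write the denominator as Q(ξ) = 1 + q1*ξ + q2*ξ^2 + q3*ξ^3 + q4*ξ^4 + q5*ξ^5. Requiring Q*f - P = O(ξ^9) with deg P <= 3 kills the coefficients of ξ^4..ξ^8 in Q*f:
  ξ^4: a_4 + q1*a_3 + q2*a_2 + q3*a_1 + q4*a_0 = 0, i.e. 7/40 + (7/30)*q1 + (7/20)*q2 + (7/10)*q3 + (29/37)*q4 = 0.
  ξ^5: a_5 + q1*a_4 + q2*a_3 + q3*a_2 + q4*a_1 + q5*a_0 = 0, i.e. 7/50 + (7/40)*q1 + (7/30)*q2 + (7/20)*q3 + (7/10)*q4 + (29/37)*q5 = 0.
  ξ^6: a_6 + q1*a_5 + q2*a_4 + q3*a_3 + q4*a_2 + q5*a_1 = 0, i.e. 7/60 + (7/50)*q1 + (7/40)*q2 + (7/30)*q3 + (7/20)*q4 + (7/10)*q5 = 0.
  ξ^7: a_7 + q1*a_6 + q2*a_5 + q3*a_4 + q4*a_3 + q5*a_2 = 0, i.e. 1/10 + (7/60)*q1 + (7/50)*q2 + (7/40)*q3 + (7/30)*q4 + (7/20)*q5 = 0.
  ξ^8: a_8 + q1*a_7 + q2*a_6 + q3*a_5 + q4*a_4 + q5*a_3 = 0, i.e. 7/80 + (1/10)*q1 + (7/60)*q2 + (7/50)*q3 + (7/40)*q4 + (7/30)*q5 = 0.
Solving this linear system: q1 = -14225151/8049632, q2 = 50693151/56347424, q3 = -11916629/112694848, q4 = -180597/40248160, q5 = -105117/160992640.
The numerator is Q*f truncated at degree 3: P0 = a_0 = 29/37; P1 = a_1 + q1*a_0 = -1020219551/1489181920; P2 = a_2 + q1*a_1 + q2*a_0 = -758438713/4169709376; P3 = a_3 + q1*a_2 + q2*a_1 + q3*a_0 = 20227058767/125091281280.

The Pade approximant has numerator coefficients [29/37, -1020219551/1489181920, -758438713/4169709376, 20227058767/125091281280]; denominator coefficients [1, -14225151/8049632, 50693151/56347424, -11916629/112694848, -180597/40248160, -105117/160992640].


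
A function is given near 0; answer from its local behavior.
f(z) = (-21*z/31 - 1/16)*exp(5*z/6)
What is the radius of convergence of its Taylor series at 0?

The factor exp(5*z/6) is entire and contributes no finite singular point.
The polynomial part has no poles.
No finite singular points: the Taylor series at 0 converges everywhere.

The radius of convergence is infinite.


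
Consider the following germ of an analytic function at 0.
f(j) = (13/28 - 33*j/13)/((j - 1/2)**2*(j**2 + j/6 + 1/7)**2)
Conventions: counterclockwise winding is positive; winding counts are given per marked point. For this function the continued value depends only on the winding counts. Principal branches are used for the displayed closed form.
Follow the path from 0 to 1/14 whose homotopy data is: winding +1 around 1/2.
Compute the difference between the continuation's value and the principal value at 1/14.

The function is rational, hence single-valued: continuing it around any pole returns the same value, so the difference is 0.

Continued minus principal equals 0.


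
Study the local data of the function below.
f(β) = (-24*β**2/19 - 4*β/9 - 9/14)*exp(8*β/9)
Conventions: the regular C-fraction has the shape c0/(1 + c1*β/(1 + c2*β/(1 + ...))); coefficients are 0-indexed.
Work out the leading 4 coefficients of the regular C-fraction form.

The regular C-fraction coefficients are [-9/14, -128/81, -3719/12312, 4100129/565288].

Taylor coefficients (expand at 0): a_0 = -9/14, a_1 = -64/63, a_2 = -20600/10773, a_3 = -133184/96957.
c0 = a_0 = -9/14. Peel one level at a time: if S = 1 + c*β/S' with S'(0) = 1, then c is the β-coefficient of S and S' = c*β/(S - 1).
S_1 = c0/f = 1 + (-128/81)*β + (-59504/124659)*β^2 + ...; c1 = -128/81.
S_2 = c1*β/(S_1 - 1) = 1 + (-3719/12312)*β + (4100129/1871424)*β^2 + ...; c2 = -3719/12312.
S_3 = c2*β/(S_2 - 1) = 1 + (4100129/565288)*β + ...; c3 = 4100129/565288.


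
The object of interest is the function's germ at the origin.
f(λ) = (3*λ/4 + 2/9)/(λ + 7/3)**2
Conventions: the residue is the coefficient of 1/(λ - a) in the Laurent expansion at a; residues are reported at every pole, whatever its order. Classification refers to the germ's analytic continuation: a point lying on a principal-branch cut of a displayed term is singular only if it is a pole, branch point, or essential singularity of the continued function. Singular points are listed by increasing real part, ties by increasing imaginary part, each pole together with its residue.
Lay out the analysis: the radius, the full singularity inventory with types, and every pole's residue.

Denominator factor (λ + 7/3)^2: pole of order 2 at -7/3, modulus 7/3.
The radius of convergence is the smallest modulus among the singular points: 7/3.
At the order-2 pole -7/3 set g(λ) = (λ - (-7/3))^2*f(λ) = 3*λ/4 + 2/9.
Order-2 pole: residue = g'(a); g'(-7/3) = 3/4, so the residue is 3/4.

Radius of convergence at 0: 7/3.
At -7/3: a pole of order 2; residue 3/4.


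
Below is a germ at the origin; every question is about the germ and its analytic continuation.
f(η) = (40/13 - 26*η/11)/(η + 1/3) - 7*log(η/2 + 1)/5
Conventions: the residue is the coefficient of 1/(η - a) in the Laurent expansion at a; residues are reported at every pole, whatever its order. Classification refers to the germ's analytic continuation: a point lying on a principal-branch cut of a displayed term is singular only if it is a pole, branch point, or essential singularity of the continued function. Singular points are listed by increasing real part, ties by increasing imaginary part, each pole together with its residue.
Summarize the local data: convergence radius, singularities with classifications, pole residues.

Denominator factor (η + 1/3): pole of order 1 at -1/3, modulus 1/3.
Branch term (-7/5)*log(1 - η/(-2)): its argument vanishes at η = -2, a logarithmic branch point, modulus 2.
The radius of convergence is the smallest modulus among the singular points: 1/3.
The branch term is analytic at -1/3 and contributes nothing to the residue; only the rational part matters.
At the order-1 pole -1/3 set g(η) = (η - (-1/3))*(rational part) = 40/13 - 26*η/11.
Simple pole: residue = g(a) at a = -1/3, which is 1658/429.
List the singular points by increasing real part (a conjugate pair: the negative imaginary part first).

Radius of convergence at 0: 1/3.
At -2: a logarithmic branch point.
At -1/3: a pole of order 1; residue 1658/429.


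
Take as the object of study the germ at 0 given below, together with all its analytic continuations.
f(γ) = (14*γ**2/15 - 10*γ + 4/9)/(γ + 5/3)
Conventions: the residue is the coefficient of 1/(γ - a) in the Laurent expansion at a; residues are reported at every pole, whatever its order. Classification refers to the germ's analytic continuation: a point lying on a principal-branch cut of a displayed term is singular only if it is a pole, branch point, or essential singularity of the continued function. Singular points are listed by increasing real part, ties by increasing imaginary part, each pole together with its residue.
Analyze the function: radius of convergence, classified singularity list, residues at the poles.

Radius of convergence at 0: 5/3.
At -5/3: a pole of order 1; residue 532/27.

Denominator factor (γ + 5/3): pole of order 1 at -5/3, modulus 5/3.
The radius of convergence is the smallest modulus among the singular points: 5/3.
At the order-1 pole -5/3 set g(γ) = (γ - (-5/3))*f(γ) = 14*γ**2/15 - 10*γ + 4/9.
Simple pole: residue = g(a) at a = -5/3, which is 532/27.


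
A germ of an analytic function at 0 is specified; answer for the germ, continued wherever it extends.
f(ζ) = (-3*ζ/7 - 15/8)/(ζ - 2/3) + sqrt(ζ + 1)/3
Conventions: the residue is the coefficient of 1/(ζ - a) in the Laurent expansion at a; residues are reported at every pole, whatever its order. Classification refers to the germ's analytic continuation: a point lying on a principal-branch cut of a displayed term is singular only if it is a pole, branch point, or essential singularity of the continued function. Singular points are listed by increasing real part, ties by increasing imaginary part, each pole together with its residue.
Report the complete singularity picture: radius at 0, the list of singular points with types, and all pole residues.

Denominator factor (ζ - 2/3): pole of order 1 at 2/3, modulus 2/3.
Branch term (1/3)*sqrt(1 - ζ/(-1)): its argument vanishes at ζ = -1, a square-root branch point, modulus 1.
The radius of convergence is the smallest modulus among the singular points: 2/3.
The branch term is analytic at 2/3 and contributes nothing to the residue; only the rational part matters.
At the order-1 pole 2/3 set g(ζ) = (ζ - (2/3))*(rational part) = -3*ζ/7 - 15/8.
Simple pole: residue = g(a) at a = 2/3, which is -121/56.
List the singular points by increasing real part (a conjugate pair: the negative imaginary part first).

Radius of convergence at 0: 2/3.
At -1: an algebraic (square-root) branch point.
At 2/3: a pole of order 1; residue -121/56.


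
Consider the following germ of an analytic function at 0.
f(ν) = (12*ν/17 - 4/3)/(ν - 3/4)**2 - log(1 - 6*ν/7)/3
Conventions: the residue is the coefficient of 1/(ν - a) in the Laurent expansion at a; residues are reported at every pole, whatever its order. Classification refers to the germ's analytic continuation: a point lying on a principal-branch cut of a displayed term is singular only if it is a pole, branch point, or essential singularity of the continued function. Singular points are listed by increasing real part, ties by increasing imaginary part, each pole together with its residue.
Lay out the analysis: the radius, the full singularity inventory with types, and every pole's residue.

Denominator factor (ν - 3/4)^2: pole of order 2 at 3/4, modulus 3/4.
Branch term (-1/3)*log(1 - ν/(7/6)): its argument vanishes at ν = 7/6, a logarithmic branch point, modulus 7/6.
The radius of convergence is the smallest modulus among the singular points: 3/4.
The branch term is analytic at 3/4 and contributes nothing to the residue; only the rational part matters.
At the order-2 pole 3/4 set g(ν) = (ν - (3/4))^2*(rational part) = 12*ν/17 - 4/3.
Order-2 pole: residue = g'(a); g'(3/4) = 12/17, so the residue is 12/17.
List the singular points by increasing real part (a conjugate pair: the negative imaginary part first).

Radius of convergence at 0: 3/4.
At 3/4: a pole of order 2; residue 12/17.
At 7/6: a logarithmic branch point.


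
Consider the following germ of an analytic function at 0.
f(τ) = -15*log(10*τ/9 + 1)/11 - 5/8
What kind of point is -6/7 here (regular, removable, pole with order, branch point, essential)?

There is no denominator, hence no pole anywhere.
Branch term log(1 - τ/(-9/10)): argument at -6/7 is 1/21, nonzero, so -6/7 is not its branch point (a point on a principal cut is still regular for the continued germ).
So the germ continues analytically to -6/7.

The point is a regular point.


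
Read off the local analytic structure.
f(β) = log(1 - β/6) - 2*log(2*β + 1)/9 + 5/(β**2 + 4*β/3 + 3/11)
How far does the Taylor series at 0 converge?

Denominator factor (β**2 + 4*β/3 + 3/11): discriminant 68/99, real irrational roots -2/3 + (1/33)*sqrt(187) and -2/3 - (1/33)*sqrt(187); poles of order 1, moduli 2/3 - (1/33)*sqrt(187) and 2/3 + (1/33)*sqrt(187).
Branch term (-2/9)*log(1 - β/(-1/2)): its argument vanishes at β = -1/2, a logarithmic branch point, modulus 1/2.
Branch term (1)*log(1 - β/(6)): its argument vanishes at β = 6, a logarithmic branch point, modulus 6.
The radius of convergence is the smallest modulus among the singular points: 2/3 - (1/33)*sqrt(187).

The radius of convergence is 2/3 - (1/33)*sqrt(187).


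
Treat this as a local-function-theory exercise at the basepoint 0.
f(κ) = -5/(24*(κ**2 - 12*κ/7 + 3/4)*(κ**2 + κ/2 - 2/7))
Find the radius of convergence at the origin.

The radius of convergence is -1/4 + (1/28)*sqrt(273).

Denominator factor (κ**2 - 12*κ/7 + 3/4): discriminant -3/49, complex-conjugate roots (6/7) + ((1/14)*sqrt(3))*i and (6/7) - ((1/14)*sqrt(3))*i; poles of order 1, moduli (1/2)*sqrt(3) and (1/2)*sqrt(3).
Denominator factor (κ**2 + κ/2 - 2/7): discriminant 39/28, real irrational roots -1/4 + (1/28)*sqrt(273) and -1/4 - (1/28)*sqrt(273); poles of order 1, moduli -1/4 + (1/28)*sqrt(273) and 1/4 + (1/28)*sqrt(273).
The radius of convergence is the smallest modulus among the singular points: -1/4 + (1/28)*sqrt(273).


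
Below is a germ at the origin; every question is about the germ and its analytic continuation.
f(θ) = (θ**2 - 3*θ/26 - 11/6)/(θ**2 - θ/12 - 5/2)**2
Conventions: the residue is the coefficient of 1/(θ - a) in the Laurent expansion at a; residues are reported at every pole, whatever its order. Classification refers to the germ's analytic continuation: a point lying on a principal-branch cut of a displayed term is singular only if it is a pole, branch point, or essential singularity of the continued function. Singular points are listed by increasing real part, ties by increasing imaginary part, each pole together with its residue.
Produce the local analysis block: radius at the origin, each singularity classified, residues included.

Denominator factor (θ**2 - θ/12 - 5/2)^2: discriminant 1441/144, real irrational roots 1/24 + (1/24)*sqrt(1441) and 1/24 - (1/24)*sqrt(1441); poles of order 2, moduli 1/24 + (1/24)*sqrt(1441) and -1/24 + (1/24)*sqrt(1441).
The radius of convergence is the smallest modulus among the singular points: -1/24 + (1/24)*sqrt(1441).
The factor θ**2 - θ/12 - 5/2 splits as (θ - a)(θ - a') with a = 1/24 - (1/24)*sqrt(1441), a' = 1/24 + (1/24)*sqrt(1441). At the order-2 pole a set g(θ) = (θ - a)^2*f(θ) = [θ**2 - 3*θ/26 - 11/6] / (θ - a')^2.
Order-2 pole: residue = g'(a); g'(1/24 - (1/24)*sqrt(1441)) = -(194904/26994253)*sqrt(1441), so the residue is -(194904/26994253)*sqrt(1441).
The factor θ**2 - θ/12 - 5/2 splits as (θ - a)(θ - a') with a = 1/24 + (1/24)*sqrt(1441), a' = 1/24 - (1/24)*sqrt(1441). At the order-2 pole a set g(θ) = (θ - a)^2*f(θ) = [θ**2 - 3*θ/26 - 11/6] / (θ - a')^2.
Order-2 pole: residue = g'(a); g'(1/24 + (1/24)*sqrt(1441)) = (194904/26994253)*sqrt(1441), so the residue is (194904/26994253)*sqrt(1441).
List the singular points by increasing real part (a conjugate pair: the negative imaginary part first).

Radius of convergence at 0: -1/24 + (1/24)*sqrt(1441).
At 1/24 - (1/24)*sqrt(1441): a pole of order 2; residue -(194904/26994253)*sqrt(1441).
At 1/24 + (1/24)*sqrt(1441): a pole of order 2; residue (194904/26994253)*sqrt(1441).


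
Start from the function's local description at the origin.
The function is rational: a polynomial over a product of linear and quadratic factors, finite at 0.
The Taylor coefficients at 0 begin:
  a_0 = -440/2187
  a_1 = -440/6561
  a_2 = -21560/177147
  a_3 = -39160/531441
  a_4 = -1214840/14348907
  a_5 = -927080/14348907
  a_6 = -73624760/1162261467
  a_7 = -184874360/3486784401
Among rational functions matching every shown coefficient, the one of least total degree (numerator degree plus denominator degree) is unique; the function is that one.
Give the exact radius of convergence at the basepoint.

No rational of total degree below 2 reproduces all 8 coefficients; solving the [0/2] Pade equations on them gives f(κ) = 11/(27*(κ - 9/8)*(κ + 9/5)), whose expansion matches every shown term.
Denominator factor (κ + 9/5): pole of order 1 at -9/5, modulus 9/5.
Denominator factor (κ - 9/8): pole of order 1 at 9/8, modulus 9/8.
The radius of convergence is the smallest modulus among the singular points: 9/8.

The radius of convergence is 9/8.
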